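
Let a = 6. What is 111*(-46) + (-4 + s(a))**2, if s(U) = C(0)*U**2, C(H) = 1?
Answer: -4082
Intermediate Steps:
s(U) = U**2 (s(U) = 1*U**2 = U**2)
111*(-46) + (-4 + s(a))**2 = 111*(-46) + (-4 + 6**2)**2 = -5106 + (-4 + 36)**2 = -5106 + 32**2 = -5106 + 1024 = -4082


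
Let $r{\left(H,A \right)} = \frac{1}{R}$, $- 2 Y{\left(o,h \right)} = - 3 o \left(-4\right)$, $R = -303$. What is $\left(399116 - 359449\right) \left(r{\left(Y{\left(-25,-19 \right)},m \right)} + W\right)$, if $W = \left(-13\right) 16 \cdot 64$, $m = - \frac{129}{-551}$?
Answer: $- \frac{159998312179}{303} \approx -5.2805 \cdot 10^{8}$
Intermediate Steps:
$m = \frac{129}{551}$ ($m = \left(-129\right) \left(- \frac{1}{551}\right) = \frac{129}{551} \approx 0.23412$)
$Y{\left(o,h \right)} = - 6 o$ ($Y{\left(o,h \right)} = - \frac{- 3 o \left(-4\right)}{2} = - \frac{12 o}{2} = - 6 o$)
$r{\left(H,A \right)} = - \frac{1}{303}$ ($r{\left(H,A \right)} = \frac{1}{-303} = - \frac{1}{303}$)
$W = -13312$ ($W = \left(-208\right) 64 = -13312$)
$\left(399116 - 359449\right) \left(r{\left(Y{\left(-25,-19 \right)},m \right)} + W\right) = \left(399116 - 359449\right) \left(- \frac{1}{303} - 13312\right) = 39667 \left(- \frac{4033537}{303}\right) = - \frac{159998312179}{303}$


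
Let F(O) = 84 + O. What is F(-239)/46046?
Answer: -155/46046 ≈ -0.0033662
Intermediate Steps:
F(-239)/46046 = (84 - 239)/46046 = -155*1/46046 = -155/46046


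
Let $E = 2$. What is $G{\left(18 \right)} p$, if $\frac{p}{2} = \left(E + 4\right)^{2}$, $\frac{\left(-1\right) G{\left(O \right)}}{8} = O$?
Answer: $-10368$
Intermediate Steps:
$G{\left(O \right)} = - 8 O$
$p = 72$ ($p = 2 \left(2 + 4\right)^{2} = 2 \cdot 6^{2} = 2 \cdot 36 = 72$)
$G{\left(18 \right)} p = \left(-8\right) 18 \cdot 72 = \left(-144\right) 72 = -10368$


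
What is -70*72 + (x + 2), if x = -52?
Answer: -5090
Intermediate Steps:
-70*72 + (x + 2) = -70*72 + (-52 + 2) = -5040 - 50 = -5090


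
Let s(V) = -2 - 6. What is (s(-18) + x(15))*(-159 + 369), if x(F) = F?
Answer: 1470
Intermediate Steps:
s(V) = -8
(s(-18) + x(15))*(-159 + 369) = (-8 + 15)*(-159 + 369) = 7*210 = 1470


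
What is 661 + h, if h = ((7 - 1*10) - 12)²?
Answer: 886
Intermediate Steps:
h = 225 (h = ((7 - 10) - 12)² = (-3 - 12)² = (-15)² = 225)
661 + h = 661 + 225 = 886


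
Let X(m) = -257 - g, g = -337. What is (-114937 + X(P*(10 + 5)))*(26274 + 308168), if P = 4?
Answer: -38413004794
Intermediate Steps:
X(m) = 80 (X(m) = -257 - 1*(-337) = -257 + 337 = 80)
(-114937 + X(P*(10 + 5)))*(26274 + 308168) = (-114937 + 80)*(26274 + 308168) = -114857*334442 = -38413004794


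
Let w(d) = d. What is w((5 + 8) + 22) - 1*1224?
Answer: -1189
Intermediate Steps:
w((5 + 8) + 22) - 1*1224 = ((5 + 8) + 22) - 1*1224 = (13 + 22) - 1224 = 35 - 1224 = -1189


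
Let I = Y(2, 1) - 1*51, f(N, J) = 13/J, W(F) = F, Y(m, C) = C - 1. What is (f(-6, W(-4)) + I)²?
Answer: 47089/16 ≈ 2943.1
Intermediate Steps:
Y(m, C) = -1 + C
I = -51 (I = (-1 + 1) - 1*51 = 0 - 51 = -51)
(f(-6, W(-4)) + I)² = (13/(-4) - 51)² = (13*(-¼) - 51)² = (-13/4 - 51)² = (-217/4)² = 47089/16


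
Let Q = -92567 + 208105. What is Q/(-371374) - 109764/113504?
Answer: -6734690111/5269054312 ≈ -1.2782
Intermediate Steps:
Q = 115538
Q/(-371374) - 109764/113504 = 115538/(-371374) - 109764/113504 = 115538*(-1/371374) - 109764*1/113504 = -57769/185687 - 27441/28376 = -6734690111/5269054312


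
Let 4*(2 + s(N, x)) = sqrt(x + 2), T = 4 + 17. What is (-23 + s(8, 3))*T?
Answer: -525 + 21*sqrt(5)/4 ≈ -513.26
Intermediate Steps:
T = 21
s(N, x) = -2 + sqrt(2 + x)/4 (s(N, x) = -2 + sqrt(x + 2)/4 = -2 + sqrt(2 + x)/4)
(-23 + s(8, 3))*T = (-23 + (-2 + sqrt(2 + 3)/4))*21 = (-23 + (-2 + sqrt(5)/4))*21 = (-25 + sqrt(5)/4)*21 = -525 + 21*sqrt(5)/4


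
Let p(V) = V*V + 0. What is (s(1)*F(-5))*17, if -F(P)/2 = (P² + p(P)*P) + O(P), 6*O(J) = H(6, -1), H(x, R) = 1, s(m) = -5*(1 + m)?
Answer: -101830/3 ≈ -33943.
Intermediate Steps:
s(m) = -5 - 5*m
O(J) = ⅙ (O(J) = (⅙)*1 = ⅙)
p(V) = V² (p(V) = V² + 0 = V²)
F(P) = -⅓ - 2*P² - 2*P³ (F(P) = -2*((P² + P²*P) + ⅙) = -2*((P² + P³) + ⅙) = -2*(⅙ + P² + P³) = -⅓ - 2*P² - 2*P³)
(s(1)*F(-5))*17 = ((-5 - 5*1)*(-⅓ - 2*(-5)² - 2*(-5)³))*17 = ((-5 - 5)*(-⅓ - 2*25 - 2*(-125)))*17 = -10*(-⅓ - 50 + 250)*17 = -10*599/3*17 = -5990/3*17 = -101830/3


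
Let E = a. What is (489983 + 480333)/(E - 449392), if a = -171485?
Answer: -970316/620877 ≈ -1.5628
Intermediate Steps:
E = -171485
(489983 + 480333)/(E - 449392) = (489983 + 480333)/(-171485 - 449392) = 970316/(-620877) = 970316*(-1/620877) = -970316/620877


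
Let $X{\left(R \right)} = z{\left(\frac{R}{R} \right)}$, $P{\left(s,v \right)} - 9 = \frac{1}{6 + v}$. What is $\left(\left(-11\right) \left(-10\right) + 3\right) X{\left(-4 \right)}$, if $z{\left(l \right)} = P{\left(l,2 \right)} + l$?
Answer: $\frac{9153}{8} \approx 1144.1$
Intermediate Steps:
$P{\left(s,v \right)} = 9 + \frac{1}{6 + v}$
$z{\left(l \right)} = \frac{73}{8} + l$ ($z{\left(l \right)} = \frac{55 + 9 \cdot 2}{6 + 2} + l = \frac{55 + 18}{8} + l = \frac{1}{8} \cdot 73 + l = \frac{73}{8} + l$)
$X{\left(R \right)} = \frac{81}{8}$ ($X{\left(R \right)} = \frac{73}{8} + \frac{R}{R} = \frac{73}{8} + 1 = \frac{81}{8}$)
$\left(\left(-11\right) \left(-10\right) + 3\right) X{\left(-4 \right)} = \left(\left(-11\right) \left(-10\right) + 3\right) \frac{81}{8} = \left(110 + 3\right) \frac{81}{8} = 113 \cdot \frac{81}{8} = \frac{9153}{8}$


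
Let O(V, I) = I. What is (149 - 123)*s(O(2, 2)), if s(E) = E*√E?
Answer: 52*√2 ≈ 73.539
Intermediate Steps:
s(E) = E^(3/2)
(149 - 123)*s(O(2, 2)) = (149 - 123)*2^(3/2) = 26*(2*√2) = 52*√2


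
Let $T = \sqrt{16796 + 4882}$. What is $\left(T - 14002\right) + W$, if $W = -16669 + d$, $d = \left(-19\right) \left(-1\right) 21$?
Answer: $-30272 + \sqrt{21678} \approx -30125.0$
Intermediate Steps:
$d = 399$ ($d = 19 \cdot 21 = 399$)
$T = \sqrt{21678} \approx 147.23$
$W = -16270$ ($W = -16669 + 399 = -16270$)
$\left(T - 14002\right) + W = \left(\sqrt{21678} - 14002\right) - 16270 = \left(-14002 + \sqrt{21678}\right) - 16270 = -30272 + \sqrt{21678}$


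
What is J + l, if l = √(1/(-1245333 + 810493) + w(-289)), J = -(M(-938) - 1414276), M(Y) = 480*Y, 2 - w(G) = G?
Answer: 1864516 + √13755993703690/217420 ≈ 1.8645e+6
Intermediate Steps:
w(G) = 2 - G
J = 1864516 (J = -(480*(-938) - 1414276) = -(-450240 - 1414276) = -1*(-1864516) = 1864516)
l = √13755993703690/217420 (l = √(1/(-1245333 + 810493) + (2 - 1*(-289))) = √(1/(-434840) + (2 + 289)) = √(-1/434840 + 291) = √(126538439/434840) = √13755993703690/217420 ≈ 17.059)
J + l = 1864516 + √13755993703690/217420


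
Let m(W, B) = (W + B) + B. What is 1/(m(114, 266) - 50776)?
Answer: -1/50130 ≈ -1.9948e-5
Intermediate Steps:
m(W, B) = W + 2*B (m(W, B) = (B + W) + B = W + 2*B)
1/(m(114, 266) - 50776) = 1/((114 + 2*266) - 50776) = 1/((114 + 532) - 50776) = 1/(646 - 50776) = 1/(-50130) = -1/50130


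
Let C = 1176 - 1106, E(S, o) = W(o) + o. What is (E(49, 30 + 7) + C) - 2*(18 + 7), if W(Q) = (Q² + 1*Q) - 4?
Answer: 1459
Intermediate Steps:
W(Q) = -4 + Q + Q² (W(Q) = (Q² + Q) - 4 = (Q + Q²) - 4 = -4 + Q + Q²)
E(S, o) = -4 + o² + 2*o (E(S, o) = (-4 + o + o²) + o = -4 + o² + 2*o)
C = 70
(E(49, 30 + 7) + C) - 2*(18 + 7) = ((-4 + (30 + 7)² + 2*(30 + 7)) + 70) - 2*(18 + 7) = ((-4 + 37² + 2*37) + 70) - 2*25 = ((-4 + 1369 + 74) + 70) - 50 = (1439 + 70) - 50 = 1509 - 50 = 1459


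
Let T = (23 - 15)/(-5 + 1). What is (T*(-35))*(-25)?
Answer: -1750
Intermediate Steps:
T = -2 (T = 8/(-4) = 8*(-¼) = -2)
(T*(-35))*(-25) = -2*(-35)*(-25) = 70*(-25) = -1750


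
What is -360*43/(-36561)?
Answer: 5160/12187 ≈ 0.42340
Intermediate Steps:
-360*43/(-36561) = -15480*(-1/36561) = 5160/12187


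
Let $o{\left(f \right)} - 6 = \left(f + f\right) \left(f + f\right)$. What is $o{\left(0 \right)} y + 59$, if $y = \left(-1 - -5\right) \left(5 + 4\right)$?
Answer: $275$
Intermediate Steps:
$o{\left(f \right)} = 6 + 4 f^{2}$ ($o{\left(f \right)} = 6 + \left(f + f\right) \left(f + f\right) = 6 + 2 f 2 f = 6 + 4 f^{2}$)
$y = 36$ ($y = \left(-1 + 5\right) 9 = 4 \cdot 9 = 36$)
$o{\left(0 \right)} y + 59 = \left(6 + 4 \cdot 0^{2}\right) 36 + 59 = \left(6 + 4 \cdot 0\right) 36 + 59 = \left(6 + 0\right) 36 + 59 = 6 \cdot 36 + 59 = 216 + 59 = 275$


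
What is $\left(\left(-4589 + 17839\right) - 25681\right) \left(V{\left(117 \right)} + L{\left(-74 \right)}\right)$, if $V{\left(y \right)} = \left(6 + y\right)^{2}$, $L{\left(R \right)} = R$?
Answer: $-187148705$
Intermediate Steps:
$\left(\left(-4589 + 17839\right) - 25681\right) \left(V{\left(117 \right)} + L{\left(-74 \right)}\right) = \left(\left(-4589 + 17839\right) - 25681\right) \left(\left(6 + 117\right)^{2} - 74\right) = \left(13250 - 25681\right) \left(123^{2} - 74\right) = - 12431 \left(15129 - 74\right) = \left(-12431\right) 15055 = -187148705$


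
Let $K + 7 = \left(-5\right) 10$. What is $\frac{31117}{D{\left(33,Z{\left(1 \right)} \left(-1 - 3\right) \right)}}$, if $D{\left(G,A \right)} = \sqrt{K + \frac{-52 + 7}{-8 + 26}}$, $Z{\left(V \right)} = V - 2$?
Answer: $- \frac{31117 i \sqrt{238}}{119} \approx - 4034.0 i$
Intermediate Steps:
$Z{\left(V \right)} = -2 + V$
$K = -57$ ($K = -7 - 50 = -57$)
$D{\left(G,A \right)} = \frac{i \sqrt{238}}{2}$ ($D{\left(G,A \right)} = \sqrt{-57 + \frac{-52 + 7}{-8 + 26}} = \sqrt{-57 - \frac{45}{18}} = \sqrt{-57 - \frac{5}{2}} = \sqrt{- \frac{119}{2}} = \frac{i \sqrt{238}}{2}$)
$\frac{31117}{D{\left(33,Z{\left(1 \right)} \left(-1 - 3\right) \right)}} = \frac{31117}{\frac{1}{2} i \sqrt{238}} = 31117 \left(- \frac{i \sqrt{238}}{119}\right) = - \frac{31117 i \sqrt{238}}{119}$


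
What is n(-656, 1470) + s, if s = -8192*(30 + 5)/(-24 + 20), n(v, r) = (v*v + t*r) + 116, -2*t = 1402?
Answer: -528338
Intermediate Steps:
t = -701 (t = -½*1402 = -701)
n(v, r) = 116 + v² - 701*r (n(v, r) = (v*v - 701*r) + 116 = (v² - 701*r) + 116 = 116 + v² - 701*r)
s = 71680 (s = -286720/(-4) = -286720*(-1)/4 = -8192*(-35/4) = 71680)
n(-656, 1470) + s = (116 + (-656)² - 701*1470) + 71680 = (116 + 430336 - 1030470) + 71680 = -600018 + 71680 = -528338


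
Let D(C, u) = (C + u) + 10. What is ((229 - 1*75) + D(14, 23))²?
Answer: 40401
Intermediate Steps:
D(C, u) = 10 + C + u
((229 - 1*75) + D(14, 23))² = ((229 - 1*75) + (10 + 14 + 23))² = ((229 - 75) + 47)² = (154 + 47)² = 201² = 40401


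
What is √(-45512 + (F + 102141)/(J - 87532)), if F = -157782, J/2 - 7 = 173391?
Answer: I*√47800498855259/32408 ≈ 213.34*I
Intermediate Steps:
J = 346796 (J = 14 + 2*173391 = 14 + 346782 = 346796)
√(-45512 + (F + 102141)/(J - 87532)) = √(-45512 + (-157782 + 102141)/(346796 - 87532)) = √(-45512 - 55641/259264) = √(-11799678809/259264) = I*√47800498855259/32408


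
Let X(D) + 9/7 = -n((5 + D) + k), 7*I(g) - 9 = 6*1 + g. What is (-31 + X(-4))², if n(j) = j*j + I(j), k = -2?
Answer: 61009/49 ≈ 1245.1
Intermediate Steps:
I(g) = 15/7 + g/7 (I(g) = 9/7 + (6*1 + g)/7 = 9/7 + (6 + g)/7 = 9/7 + (6/7 + g/7) = 15/7 + g/7)
n(j) = 15/7 + j² + j/7 (n(j) = j*j + (15/7 + j/7) = j² + (15/7 + j/7) = 15/7 + j² + j/7)
X(D) = -27/7 - (3 + D)² - D/7 (X(D) = -9/7 - (15/7 + ((5 + D) - 2)² + ((5 + D) - 2)/7) = -9/7 - (15/7 + (3 + D)² + (3 + D)/7) = -9/7 - (15/7 + (3 + D)² + (3/7 + D/7)) = -9/7 - (18/7 + (3 + D)² + D/7) = -9/7 + (-18/7 - (3 + D)² - D/7) = -27/7 - (3 + D)² - D/7)
(-31 + X(-4))² = (-31 + (-27/7 - (3 - 4)² - ⅐*(-4)))² = (-31 + (-27/7 - 1*(-1)² + 4/7))² = (-31 + (-27/7 - 1*1 + 4/7))² = (-31 + (-27/7 - 1 + 4/7))² = (-31 - 30/7)² = (-247/7)² = 61009/49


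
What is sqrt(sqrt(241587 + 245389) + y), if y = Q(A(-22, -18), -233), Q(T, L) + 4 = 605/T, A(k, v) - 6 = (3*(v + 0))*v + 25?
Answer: sqrt(-3417221 + 8048072*sqrt(7609))/1003 ≈ 26.352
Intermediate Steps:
A(k, v) = 31 + 3*v**2 (A(k, v) = 6 + ((3*(v + 0))*v + 25) = 6 + ((3*v)*v + 25) = 6 + (3*v**2 + 25) = 6 + (25 + 3*v**2) = 31 + 3*v**2)
Q(T, L) = -4 + 605/T
y = -3407/1003 (y = -4 + 605/(31 + 3*(-18)**2) = -4 + 605/(31 + 3*324) = -4 + 605/(31 + 972) = -4 + 605/1003 = -3407/1003 ≈ -3.3968)
sqrt(sqrt(241587 + 245389) + y) = sqrt(sqrt(241587 + 245389) - 3407/1003) = sqrt(sqrt(486976) - 3407/1003) = sqrt(8*sqrt(7609) - 3407/1003) = sqrt(-3407/1003 + 8*sqrt(7609))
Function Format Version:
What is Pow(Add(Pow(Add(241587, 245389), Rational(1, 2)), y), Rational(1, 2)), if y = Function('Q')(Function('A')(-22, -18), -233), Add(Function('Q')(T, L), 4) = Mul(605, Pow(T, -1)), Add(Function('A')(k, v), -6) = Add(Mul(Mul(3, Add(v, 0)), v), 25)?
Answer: Mul(Rational(1, 1003), Pow(Add(-3417221, Mul(8048072, Pow(7609, Rational(1, 2)))), Rational(1, 2))) ≈ 26.352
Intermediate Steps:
Function('A')(k, v) = Add(31, Mul(3, Pow(v, 2))) (Function('A')(k, v) = Add(6, Add(Mul(Mul(3, Add(v, 0)), v), 25)) = Add(6, Add(Mul(Mul(3, v), v), 25)) = Add(6, Add(Mul(3, Pow(v, 2)), 25)) = Add(6, Add(25, Mul(3, Pow(v, 2)))) = Add(31, Mul(3, Pow(v, 2))))
Function('Q')(T, L) = Add(-4, Mul(605, Pow(T, -1)))
y = Rational(-3407, 1003) (y = Add(-4, Mul(605, Pow(Add(31, Mul(3, Pow(-18, 2))), -1))) = Add(-4, Mul(605, Pow(Add(31, Mul(3, 324)), -1))) = Add(-4, Mul(605, Pow(Add(31, 972), -1))) = Add(-4, Mul(605, Pow(1003, -1))) = Add(-4, Mul(605, Rational(1, 1003))) = Add(-4, Rational(605, 1003)) = Rational(-3407, 1003) ≈ -3.3968)
Pow(Add(Pow(Add(241587, 245389), Rational(1, 2)), y), Rational(1, 2)) = Pow(Add(Pow(Add(241587, 245389), Rational(1, 2)), Rational(-3407, 1003)), Rational(1, 2)) = Pow(Add(Pow(486976, Rational(1, 2)), Rational(-3407, 1003)), Rational(1, 2)) = Pow(Add(Mul(8, Pow(7609, Rational(1, 2))), Rational(-3407, 1003)), Rational(1, 2)) = Pow(Add(Rational(-3407, 1003), Mul(8, Pow(7609, Rational(1, 2)))), Rational(1, 2))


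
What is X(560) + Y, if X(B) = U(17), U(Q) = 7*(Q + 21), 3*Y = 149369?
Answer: 150167/3 ≈ 50056.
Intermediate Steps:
Y = 149369/3 (Y = (⅓)*149369 = 149369/3 ≈ 49790.)
U(Q) = 147 + 7*Q (U(Q) = 7*(21 + Q) = 147 + 7*Q)
X(B) = 266 (X(B) = 147 + 7*17 = 147 + 119 = 266)
X(560) + Y = 266 + 149369/3 = 150167/3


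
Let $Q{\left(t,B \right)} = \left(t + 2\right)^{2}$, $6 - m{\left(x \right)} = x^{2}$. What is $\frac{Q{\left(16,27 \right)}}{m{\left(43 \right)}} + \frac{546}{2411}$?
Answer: $\frac{225114}{4443473} \approx 0.050662$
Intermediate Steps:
$m{\left(x \right)} = 6 - x^{2}$
$Q{\left(t,B \right)} = \left(2 + t\right)^{2}$
$\frac{Q{\left(16,27 \right)}}{m{\left(43 \right)}} + \frac{546}{2411} = \frac{\left(2 + 16\right)^{2}}{6 - 43^{2}} + \frac{546}{2411} = \frac{18^{2}}{6 - 1849} + 546 \cdot \frac{1}{2411} = \frac{324}{6 - 1849} + \frac{546}{2411} = \frac{324}{-1843} + \frac{546}{2411} = 324 \left(- \frac{1}{1843}\right) + \frac{546}{2411} = - \frac{324}{1843} + \frac{546}{2411} = \frac{225114}{4443473}$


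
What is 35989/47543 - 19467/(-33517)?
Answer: 2131762894/1593498731 ≈ 1.3378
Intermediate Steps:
35989/47543 - 19467/(-33517) = 35989*(1/47543) - 19467*(-1/33517) = 35989/47543 + 19467/33517 = 2131762894/1593498731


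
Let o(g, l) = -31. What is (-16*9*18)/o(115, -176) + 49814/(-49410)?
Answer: 63263243/765855 ≈ 82.605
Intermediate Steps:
(-16*9*18)/o(115, -176) + 49814/(-49410) = (-16*9*18)/(-31) + 49814/(-49410) = -144*18*(-1/31) + 49814*(-1/49410) = -2592*(-1/31) - 24907/24705 = 2592/31 - 24907/24705 = 63263243/765855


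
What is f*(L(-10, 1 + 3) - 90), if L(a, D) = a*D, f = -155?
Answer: 20150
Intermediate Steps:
L(a, D) = D*a
f*(L(-10, 1 + 3) - 90) = -155*((1 + 3)*(-10) - 90) = -155*(4*(-10) - 90) = -155*(-40 - 90) = -155*(-130) = 20150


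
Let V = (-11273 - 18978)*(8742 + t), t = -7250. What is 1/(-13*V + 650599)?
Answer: 1/587398995 ≈ 1.7024e-9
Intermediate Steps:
V = -45134492 (V = (-11273 - 18978)*(8742 - 7250) = -30251*1492 = -45134492)
1/(-13*V + 650599) = 1/(-13*(-45134492) + 650599) = 1/(586748396 + 650599) = 1/587398995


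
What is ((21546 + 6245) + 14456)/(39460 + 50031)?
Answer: 42247/89491 ≈ 0.47208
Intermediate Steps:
((21546 + 6245) + 14456)/(39460 + 50031) = (27791 + 14456)/89491 = 42247*(1/89491) = 42247/89491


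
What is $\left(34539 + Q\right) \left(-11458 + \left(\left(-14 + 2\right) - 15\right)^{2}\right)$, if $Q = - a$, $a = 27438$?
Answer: $-76186629$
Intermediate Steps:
$Q = -27438$ ($Q = \left(-1\right) 27438 = -27438$)
$\left(34539 + Q\right) \left(-11458 + \left(\left(-14 + 2\right) - 15\right)^{2}\right) = \left(34539 - 27438\right) \left(-11458 + \left(\left(-14 + 2\right) - 15\right)^{2}\right) = 7101 \left(-11458 + \left(-12 - 15\right)^{2}\right) = 7101 \left(-11458 + \left(-27\right)^{2}\right) = 7101 \left(-11458 + 729\right) = 7101 \left(-10729\right) = -76186629$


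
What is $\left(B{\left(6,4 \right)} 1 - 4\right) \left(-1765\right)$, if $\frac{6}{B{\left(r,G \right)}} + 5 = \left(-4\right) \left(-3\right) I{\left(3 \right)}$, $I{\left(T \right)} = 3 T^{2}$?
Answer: $\frac{2241550}{319} \approx 7026.8$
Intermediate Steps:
$B{\left(r,G \right)} = \frac{6}{319}$ ($B{\left(r,G \right)} = \frac{6}{-5 + \left(-4\right) \left(-3\right) 3 \cdot 3^{2}} = \frac{6}{-5 + 12 \cdot 3 \cdot 9} = \frac{6}{-5 + 12 \cdot 27} = \frac{6}{-5 + 324} = \frac{6}{319}$)
$\left(B{\left(6,4 \right)} 1 - 4\right) \left(-1765\right) = \left(\frac{6}{319} \cdot 1 - 4\right) \left(-1765\right) = \left(\frac{6}{319} - 4\right) \left(-1765\right) = \left(- \frac{1270}{319}\right) \left(-1765\right) = \frac{2241550}{319}$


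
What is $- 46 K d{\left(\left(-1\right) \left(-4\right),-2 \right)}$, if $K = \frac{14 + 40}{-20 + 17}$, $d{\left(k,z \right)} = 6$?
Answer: $4968$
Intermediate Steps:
$K = -18$ ($K = \frac{54}{-3} = 54 \left(- \frac{1}{3}\right) = -18$)
$- 46 K d{\left(\left(-1\right) \left(-4\right),-2 \right)} = \left(-46\right) \left(-18\right) 6 = 828 \cdot 6 = 4968$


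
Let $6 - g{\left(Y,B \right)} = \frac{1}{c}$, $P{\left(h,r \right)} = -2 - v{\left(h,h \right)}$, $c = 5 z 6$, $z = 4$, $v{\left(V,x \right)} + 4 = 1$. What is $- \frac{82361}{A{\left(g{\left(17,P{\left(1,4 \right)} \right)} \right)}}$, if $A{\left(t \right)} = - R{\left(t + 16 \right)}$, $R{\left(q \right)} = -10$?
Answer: $- \frac{82361}{10} \approx -8236.1$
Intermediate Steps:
$v{\left(V,x \right)} = -3$ ($v{\left(V,x \right)} = -4 + 1 = -3$)
$c = 120$ ($c = 5 \cdot 4 \cdot 6 = 20 \cdot 6 = 120$)
$P{\left(h,r \right)} = 1$ ($P{\left(h,r \right)} = -2 - -3 = -2 + 3 = 1$)
$g{\left(Y,B \right)} = \frac{719}{120}$ ($g{\left(Y,B \right)} = 6 - \frac{1}{120} = \frac{719}{120}$)
$A{\left(t \right)} = 10$ ($A{\left(t \right)} = \left(-1\right) \left(-10\right) = 10$)
$- \frac{82361}{A{\left(g{\left(17,P{\left(1,4 \right)} \right)} \right)}} = - \frac{82361}{10}$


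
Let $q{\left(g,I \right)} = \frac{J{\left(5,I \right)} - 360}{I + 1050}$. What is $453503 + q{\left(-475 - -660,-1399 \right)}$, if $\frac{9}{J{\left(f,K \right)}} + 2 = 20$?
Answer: $\frac{316545813}{698} \approx 4.535 \cdot 10^{5}$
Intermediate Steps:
$J{\left(f,K \right)} = \frac{1}{2}$ ($J{\left(f,K \right)} = \frac{9}{-2 + 20} = \frac{9}{18} = 9 \cdot \frac{1}{18} = \frac{1}{2}$)
$q{\left(g,I \right)} = - \frac{719}{2 \left(1050 + I\right)}$ ($q{\left(g,I \right)} = \frac{\frac{1}{2} - 360}{I + 1050} = - \frac{719}{2 \left(1050 + I\right)}$)
$453503 + q{\left(-475 - -660,-1399 \right)} = 453503 - \frac{719}{2100 + 2 \left(-1399\right)} = 453503 - \frac{719}{2100 - 2798} = 453503 - \frac{719}{-698} = 453503 - - \frac{719}{698} = 453503 + \frac{719}{698} = \frac{316545813}{698}$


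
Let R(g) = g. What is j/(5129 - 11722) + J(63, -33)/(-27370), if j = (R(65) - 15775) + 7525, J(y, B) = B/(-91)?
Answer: 20385916381/16420987310 ≈ 1.2415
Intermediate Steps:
J(y, B) = -B/91 (J(y, B) = B*(-1/91) = -B/91)
j = -8185 (j = (65 - 15775) + 7525 = -15710 + 7525 = -8185)
j/(5129 - 11722) + J(63, -33)/(-27370) = -8185/(5129 - 11722) - 1/91*(-33)/(-27370) = -8185/(-6593) + (33/91)*(-1/27370) = -8185*(-1/6593) - 33/2490670 = 8185/6593 - 33/2490670 = 20385916381/16420987310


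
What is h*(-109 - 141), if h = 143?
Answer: -35750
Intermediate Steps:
h*(-109 - 141) = 143*(-109 - 141) = 143*(-250) = -35750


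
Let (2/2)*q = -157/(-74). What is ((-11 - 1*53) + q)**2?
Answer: 20967241/5476 ≈ 3828.9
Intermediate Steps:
q = 157/74 (q = -157/(-74) = -157*(-1/74) = 157/74 ≈ 2.1216)
((-11 - 1*53) + q)**2 = ((-11 - 1*53) + 157/74)**2 = ((-11 - 53) + 157/74)**2 = (-64 + 157/74)**2 = (-4579/74)**2 = 20967241/5476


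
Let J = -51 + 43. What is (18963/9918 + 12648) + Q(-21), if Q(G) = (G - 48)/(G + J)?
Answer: 13942825/1102 ≈ 12652.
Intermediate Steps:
J = -8
Q(G) = (-48 + G)/(-8 + G) (Q(G) = (G - 48)/(G - 8) = (-48 + G)/(-8 + G))
(18963/9918 + 12648) + Q(-21) = (18963/9918 + 12648) + (-48 - 21)/(-8 - 21) = (18963*(1/9918) + 12648) - 69/(-29) = (2107/1102 + 12648) - 1/29*(-69) = 13940203/1102 + 69/29 = 13942825/1102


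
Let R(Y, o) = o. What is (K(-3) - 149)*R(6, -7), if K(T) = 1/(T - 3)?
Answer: 6265/6 ≈ 1044.2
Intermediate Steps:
K(T) = 1/(-3 + T)
(K(-3) - 149)*R(6, -7) = (1/(-3 - 3) - 149)*(-7) = (1/(-6) - 149)*(-7) = (-⅙ - 149)*(-7) = -895/6*(-7) = 6265/6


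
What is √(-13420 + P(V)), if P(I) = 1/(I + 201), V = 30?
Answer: I*√716104389/231 ≈ 115.84*I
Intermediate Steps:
P(I) = 1/(201 + I)
√(-13420 + P(V)) = √(-13420 + 1/(201 + 30)) = √(-13420 + 1/231) = √(-3100019/231) = I*√716104389/231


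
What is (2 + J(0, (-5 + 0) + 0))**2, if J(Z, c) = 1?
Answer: 9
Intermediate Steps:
(2 + J(0, (-5 + 0) + 0))**2 = (2 + 1)**2 = 3**2 = 9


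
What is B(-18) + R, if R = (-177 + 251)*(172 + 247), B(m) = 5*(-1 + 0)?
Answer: 31001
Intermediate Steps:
B(m) = -5 (B(m) = 5*(-1) = -5)
R = 31006 (R = 74*419 = 31006)
B(-18) + R = -5 + 31006 = 31001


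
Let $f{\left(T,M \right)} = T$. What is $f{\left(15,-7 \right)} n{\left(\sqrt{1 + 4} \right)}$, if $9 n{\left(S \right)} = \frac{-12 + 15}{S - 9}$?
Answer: $- \frac{45}{76} - \frac{5 \sqrt{5}}{76} \approx -0.73921$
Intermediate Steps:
$n{\left(S \right)} = \frac{1}{3 \left(-9 + S\right)}$ ($n{\left(S \right)} = \frac{\left(-12 + 15\right) \frac{1}{S - 9}}{9} = \frac{3 \frac{1}{-9 + S}}{9} = \frac{1}{3 \left(-9 + S\right)}$)
$f{\left(15,-7 \right)} n{\left(\sqrt{1 + 4} \right)} = 15 \frac{1}{3 \left(-9 + \sqrt{1 + 4}\right)} = 15 \frac{1}{3 \left(-9 + \sqrt{5}\right)} = \frac{5}{-9 + \sqrt{5}}$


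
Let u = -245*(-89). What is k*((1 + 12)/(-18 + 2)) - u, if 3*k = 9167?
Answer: -1165811/48 ≈ -24288.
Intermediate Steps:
k = 9167/3 (k = (1/3)*9167 = 9167/3 ≈ 3055.7)
u = 21805
k*((1 + 12)/(-18 + 2)) - u = 9167*((1 + 12)/(-18 + 2))/3 - 1*21805 = 9167*(13/(-16))/3 - 21805 = 9167*(13*(-1/16))/3 - 21805 = (9167/3)*(-13/16) - 21805 = -119171/48 - 21805 = -1165811/48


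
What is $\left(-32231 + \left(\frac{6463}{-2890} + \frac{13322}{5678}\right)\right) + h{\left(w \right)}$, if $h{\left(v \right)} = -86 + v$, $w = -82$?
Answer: $- \frac{15636676321}{482630} \approx -32399.0$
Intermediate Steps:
$\left(-32231 + \left(\frac{6463}{-2890} + \frac{13322}{5678}\right)\right) + h{\left(w \right)} = \left(-32231 + \left(\frac{6463}{-2890} + \frac{13322}{5678}\right)\right) - 168 = \left(-32231 + \left(6463 \left(- \frac{1}{2890}\right) + 13322 \cdot \frac{1}{5678}\right)\right) - 168 = \left(-32231 + \left(- \frac{6463}{2890} + \frac{6661}{2839}\right)\right) - 168 = \left(-32231 + \frac{53049}{482630}\right) - 168 = - \frac{15555594481}{482630} - 168 = - \frac{15636676321}{482630}$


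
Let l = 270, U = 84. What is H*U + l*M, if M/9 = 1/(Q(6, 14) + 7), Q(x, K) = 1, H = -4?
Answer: -129/4 ≈ -32.250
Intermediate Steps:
M = 9/8 (M = 9/(1 + 7) = 9/8 ≈ 1.1250)
H*U + l*M = -4*84 + 270*(9/8) = -336 + 1215/4 = -129/4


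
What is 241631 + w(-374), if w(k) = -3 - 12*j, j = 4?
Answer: 241580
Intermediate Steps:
w(k) = -51 (w(k) = -3 - 12*4 = -3 - 48 = -51)
241631 + w(-374) = 241631 - 51 = 241580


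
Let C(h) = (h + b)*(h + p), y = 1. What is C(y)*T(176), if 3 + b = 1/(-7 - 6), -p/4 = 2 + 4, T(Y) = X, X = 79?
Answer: 49059/13 ≈ 3773.8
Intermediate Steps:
T(Y) = 79
p = -24 (p = -4*(2 + 4) = -4*6 = -24)
b = -40/13 (b = -3 + 1/(-7 - 6) = -3 + 1/(-13) = -3 - 1/13 = -40/13 ≈ -3.0769)
C(h) = (-24 + h)*(-40/13 + h) (C(h) = (h - 40/13)*(h - 24) = (-40/13 + h)*(-24 + h) = (-24 + h)*(-40/13 + h))
C(y)*T(176) = (960/13 + 1**2 - 352/13*1)*79 = (960/13 + 1 - 352/13)*79 = (621/13)*79 = 49059/13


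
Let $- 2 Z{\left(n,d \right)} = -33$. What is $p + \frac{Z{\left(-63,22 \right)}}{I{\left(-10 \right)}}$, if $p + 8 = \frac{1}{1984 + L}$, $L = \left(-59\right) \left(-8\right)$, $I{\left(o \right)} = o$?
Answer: $- \frac{118497}{12280} \approx -9.6496$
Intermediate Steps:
$Z{\left(n,d \right)} = \frac{33}{2}$ ($Z{\left(n,d \right)} = \left(- \frac{1}{2}\right) \left(-33\right) = \frac{33}{2}$)
$L = 472$
$p = - \frac{19647}{2456}$ ($p = -8 + \frac{1}{1984 + 472} = -8 + \frac{1}{2456} = - \frac{19647}{2456} \approx -7.9996$)
$p + \frac{Z{\left(-63,22 \right)}}{I{\left(-10 \right)}} = - \frac{19647}{2456} + \frac{33}{2 \left(-10\right)} = - \frac{19647}{2456} + \frac{33}{2} \left(- \frac{1}{10}\right) = - \frac{19647}{2456} - \frac{33}{20} = - \frac{118497}{12280}$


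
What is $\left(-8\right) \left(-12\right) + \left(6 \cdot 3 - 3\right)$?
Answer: $111$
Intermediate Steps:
$\left(-8\right) \left(-12\right) + \left(6 \cdot 3 - 3\right) = 96 + \left(18 - 3\right) = 96 + 15 = 111$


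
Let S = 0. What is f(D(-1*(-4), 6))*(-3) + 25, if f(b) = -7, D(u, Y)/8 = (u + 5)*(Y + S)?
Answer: 46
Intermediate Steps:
D(u, Y) = 8*Y*(5 + u) (D(u, Y) = 8*((u + 5)*(Y + 0)) = 8*((5 + u)*Y) = 8*(Y*(5 + u)) = 8*Y*(5 + u))
f(D(-1*(-4), 6))*(-3) + 25 = -7*(-3) + 25 = 21 + 25 = 46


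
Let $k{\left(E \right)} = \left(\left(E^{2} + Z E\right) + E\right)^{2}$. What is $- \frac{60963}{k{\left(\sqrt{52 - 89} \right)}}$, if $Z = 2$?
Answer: $\frac{60963}{37 \left(3 + i \sqrt{37}\right)^{2}} \approx -21.803 - 28.418 i$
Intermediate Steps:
$k{\left(E \right)} = \left(E^{2} + 3 E\right)^{2}$ ($k{\left(E \right)} = \left(\left(E^{2} + 2 E\right) + E\right)^{2} = \left(E^{2} + 3 E\right)^{2}$)
$- \frac{60963}{k{\left(\sqrt{52 - 89} \right)}} = - \frac{60963}{\left(\sqrt{52 - 89}\right)^{2} \left(3 + \sqrt{52 - 89}\right)^{2}} = - \frac{60963}{\left(\sqrt{-37}\right)^{2} \left(3 + \sqrt{-37}\right)^{2}} = - \frac{60963}{\left(i \sqrt{37}\right)^{2} \left(3 + i \sqrt{37}\right)^{2}} = - \frac{60963}{\left(-37\right) \left(3 + i \sqrt{37}\right)^{2}} = - 60963 \left(- \frac{1}{37 \left(3 + i \sqrt{37}\right)^{2}}\right) = \frac{60963}{37 \left(3 + i \sqrt{37}\right)^{2}}$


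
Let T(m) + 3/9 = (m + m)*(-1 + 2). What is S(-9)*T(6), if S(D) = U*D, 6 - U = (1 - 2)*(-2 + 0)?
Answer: -420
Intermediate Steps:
T(m) = -1/3 + 2*m (T(m) = -1/3 + (m + m)*(-1 + 2) = -1/3 + (2*m)*1 = -1/3 + 2*m)
U = 4 (U = 6 - (1 - 2)*(-2 + 0) = 6 - (-1)*(-2) = 6 - 1*2 = 6 - 2 = 4)
S(D) = 4*D
S(-9)*T(6) = (4*(-9))*(-1/3 + 2*6) = -36*(-1/3 + 12) = -36*35/3 = -420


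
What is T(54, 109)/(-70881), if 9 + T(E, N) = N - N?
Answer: 3/23627 ≈ 0.00012697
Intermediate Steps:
T(E, N) = -9 (T(E, N) = -9 + (N - N) = -9 + 0 = -9)
T(54, 109)/(-70881) = -9/(-70881) = -9*(-1/70881) = 3/23627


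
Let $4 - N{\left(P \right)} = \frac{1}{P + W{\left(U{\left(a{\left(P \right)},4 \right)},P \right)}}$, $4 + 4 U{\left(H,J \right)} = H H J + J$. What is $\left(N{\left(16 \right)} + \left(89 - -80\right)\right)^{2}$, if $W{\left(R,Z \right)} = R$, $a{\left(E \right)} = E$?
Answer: $\frac{2214173025}{73984} \approx 29928.0$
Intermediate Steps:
$U{\left(H,J \right)} = -1 + \frac{J}{4} + \frac{J H^{2}}{4}$ ($U{\left(H,J \right)} = -1 + \frac{H H J + J}{4} = -1 + \frac{H^{2} J + J}{4} = -1 + \frac{J H^{2} + J}{4} = -1 + \frac{J + J H^{2}}{4} = -1 + \left(\frac{J}{4} + \frac{J H^{2}}{4}\right) = -1 + \frac{J}{4} + \frac{J H^{2}}{4}$)
$N{\left(P \right)} = 4 - \frac{1}{P + P^{2}}$ ($N{\left(P \right)} = 4 - \frac{1}{P + \left(-1 + \frac{1}{4} \cdot 4 + \frac{1}{4} \cdot 4 P^{2}\right)} = 4 - \frac{1}{P + \left(-1 + 1 + P^{2}\right)} = 4 - \frac{1}{P + P^{2}}$)
$\left(N{\left(16 \right)} + \left(89 - -80\right)\right)^{2} = \left(\frac{-1 + 4 \cdot 16 + 4 \cdot 16^{2}}{16 \left(1 + 16\right)} + \left(89 - -80\right)\right)^{2} = \left(\frac{-1 + 64 + 4 \cdot 256}{16 \cdot 17} + \left(89 + 80\right)\right)^{2} = \left(\frac{1}{16} \cdot \frac{1}{17} \left(-1 + 64 + 1024\right) + 169\right)^{2} = \left(\frac{1}{16} \cdot \frac{1}{17} \cdot 1087 + 169\right)^{2} = \left(\frac{1087}{272} + 169\right)^{2} = \left(\frac{47055}{272}\right)^{2} = \frac{2214173025}{73984}$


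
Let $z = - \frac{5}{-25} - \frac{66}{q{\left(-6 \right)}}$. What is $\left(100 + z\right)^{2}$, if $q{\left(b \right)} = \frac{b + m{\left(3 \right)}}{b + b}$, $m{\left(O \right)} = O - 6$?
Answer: $\frac{3721}{25} \approx 148.84$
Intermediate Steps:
$m{\left(O \right)} = -6 + O$ ($m{\left(O \right)} = O - 6 = -6 + O$)
$q{\left(b \right)} = \frac{-3 + b}{2 b}$ ($q{\left(b \right)} = \frac{b + \left(-6 + 3\right)}{b + b} = \frac{b - 3}{2 b} = \left(-3 + b\right) \frac{1}{2 b} = \frac{-3 + b}{2 b}$)
$z = - \frac{439}{5}$ ($z = - \frac{5}{-25} - \frac{66}{\frac{1}{2} \frac{1}{-6} \left(-3 - 6\right)} = \left(-5\right) \left(- \frac{1}{25}\right) - \frac{66}{\frac{1}{2} \left(- \frac{1}{6}\right) \left(-9\right)} = \frac{1}{5} - \frac{66}{\frac{3}{4}} = \frac{1}{5} - 88 = - \frac{439}{5} \approx -87.8$)
$\left(100 + z\right)^{2} = \left(100 - \frac{439}{5}\right)^{2} = \left(\frac{61}{5}\right)^{2} = \frac{3721}{25}$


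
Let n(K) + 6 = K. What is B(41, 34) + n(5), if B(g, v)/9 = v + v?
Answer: 611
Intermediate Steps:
n(K) = -6 + K
B(g, v) = 18*v (B(g, v) = 9*(v + v) = 9*(2*v) = 18*v)
B(41, 34) + n(5) = 18*34 + (-6 + 5) = 612 - 1 = 611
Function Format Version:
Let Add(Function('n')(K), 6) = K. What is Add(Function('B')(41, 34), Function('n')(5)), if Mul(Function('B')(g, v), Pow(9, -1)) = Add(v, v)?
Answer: 611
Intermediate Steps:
Function('n')(K) = Add(-6, K)
Function('B')(g, v) = Mul(18, v) (Function('B')(g, v) = Mul(9, Add(v, v)) = Mul(9, Mul(2, v)) = Mul(18, v))
Add(Function('B')(41, 34), Function('n')(5)) = Add(Mul(18, 34), Add(-6, 5)) = Add(612, -1) = 611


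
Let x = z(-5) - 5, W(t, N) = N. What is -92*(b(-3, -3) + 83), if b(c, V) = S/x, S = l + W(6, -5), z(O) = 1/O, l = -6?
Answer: -101798/13 ≈ -7830.6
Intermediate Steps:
x = -26/5 (x = 1/(-5) - 5 = -⅕ - 5 = -26/5 ≈ -5.2000)
S = -11 (S = -6 - 5 = -11)
b(c, V) = 55/26 (b(c, V) = -11/(-26/5) = -11*(-5/26) = 55/26)
-92*(b(-3, -3) + 83) = -92*(55/26 + 83) = -92*2213/26 = -101798/13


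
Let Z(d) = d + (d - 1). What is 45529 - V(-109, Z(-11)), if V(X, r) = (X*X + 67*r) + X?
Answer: 35298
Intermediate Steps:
Z(d) = -1 + 2*d (Z(d) = d + (-1 + d) = -1 + 2*d)
V(X, r) = X + X² + 67*r (V(X, r) = (X² + 67*r) + X = X + X² + 67*r)
45529 - V(-109, Z(-11)) = 45529 - (-109 + (-109)² + 67*(-1 + 2*(-11))) = 45529 - (-109 + 11881 + 67*(-1 - 22)) = 45529 - (-109 + 11881 + 67*(-23)) = 45529 - (-109 + 11881 - 1541) = 45529 - 1*10231 = 45529 - 10231 = 35298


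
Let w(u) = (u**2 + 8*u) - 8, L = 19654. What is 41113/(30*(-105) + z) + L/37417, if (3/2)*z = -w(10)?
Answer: -142660777/11821358 ≈ -12.068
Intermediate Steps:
w(u) = -8 + u**2 + 8*u
z = -344/3 (z = 2*(-(-8 + 10**2 + 8*10))/3 = 2*(-(-8 + 100 + 80))/3 = 2*(-1*172)/3 = (2/3)*(-172) = -344/3 ≈ -114.67)
41113/(30*(-105) + z) + L/37417 = 41113/(30*(-105) - 344/3) + 19654/37417 = 41113/(-3150 - 344/3) + 19654*(1/37417) = 41113/(-9794/3) + 634/1207 = 41113*(-3/9794) + 634/1207 = -123339/9794 + 634/1207 = -142660777/11821358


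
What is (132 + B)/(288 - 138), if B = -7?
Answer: ⅚ ≈ 0.83333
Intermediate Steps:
(132 + B)/(288 - 138) = (132 - 7)/(288 - 138) = 125/150 = 125*(1/150) = ⅚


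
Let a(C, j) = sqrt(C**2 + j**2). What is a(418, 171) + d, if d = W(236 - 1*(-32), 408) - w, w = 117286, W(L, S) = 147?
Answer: -117139 + 19*sqrt(565) ≈ -1.1669e+5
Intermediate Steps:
d = -117139 (d = 147 - 1*117286 = 147 - 117286 = -117139)
a(418, 171) + d = sqrt(418**2 + 171**2) - 117139 = sqrt(174724 + 29241) - 117139 = sqrt(203965) - 117139 = 19*sqrt(565) - 117139 = -117139 + 19*sqrt(565)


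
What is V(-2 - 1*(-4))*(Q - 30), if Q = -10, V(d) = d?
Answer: -80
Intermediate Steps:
V(-2 - 1*(-4))*(Q - 30) = (-2 - 1*(-4))*(-10 - 30) = (-2 + 4)*(-40) = 2*(-40) = -80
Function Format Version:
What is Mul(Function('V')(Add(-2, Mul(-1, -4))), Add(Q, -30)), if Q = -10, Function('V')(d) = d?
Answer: -80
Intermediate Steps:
Mul(Function('V')(Add(-2, Mul(-1, -4))), Add(Q, -30)) = Mul(Add(-2, Mul(-1, -4)), Add(-10, -30)) = Mul(Add(-2, 4), -40) = Mul(2, -40) = -80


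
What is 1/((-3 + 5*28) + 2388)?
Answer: 1/2525 ≈ 0.00039604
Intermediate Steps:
1/((-3 + 5*28) + 2388) = 1/((-3 + 140) + 2388) = 1/(137 + 2388) = 1/2525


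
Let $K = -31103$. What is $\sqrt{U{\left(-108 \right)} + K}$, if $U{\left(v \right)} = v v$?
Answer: $i \sqrt{19439} \approx 139.42 i$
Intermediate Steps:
$U{\left(v \right)} = v^{2}$
$\sqrt{U{\left(-108 \right)} + K} = \sqrt{\left(-108\right)^{2} - 31103} = \sqrt{11664 - 31103} = \sqrt{-19439} = i \sqrt{19439}$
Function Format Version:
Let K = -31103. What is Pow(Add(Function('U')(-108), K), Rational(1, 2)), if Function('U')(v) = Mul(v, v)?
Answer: Mul(I, Pow(19439, Rational(1, 2))) ≈ Mul(139.42, I)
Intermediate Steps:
Function('U')(v) = Pow(v, 2)
Pow(Add(Function('U')(-108), K), Rational(1, 2)) = Pow(Add(Pow(-108, 2), -31103), Rational(1, 2)) = Pow(Add(11664, -31103), Rational(1, 2)) = Pow(-19439, Rational(1, 2)) = Mul(I, Pow(19439, Rational(1, 2)))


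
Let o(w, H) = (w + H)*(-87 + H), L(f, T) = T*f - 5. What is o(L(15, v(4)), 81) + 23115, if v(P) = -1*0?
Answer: 22659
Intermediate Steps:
v(P) = 0
L(f, T) = -5 + T*f
o(w, H) = (-87 + H)*(H + w) (o(w, H) = (H + w)*(-87 + H) = (-87 + H)*(H + w))
o(L(15, v(4)), 81) + 23115 = (81² - 87*81 - 87*(-5 + 0*15) + 81*(-5 + 0*15)) + 23115 = (6561 - 7047 - 87*(-5 + 0) + 81*(-5 + 0)) + 23115 = (6561 - 7047 - 87*(-5) + 81*(-5)) + 23115 = (6561 - 7047 + 435 - 405) + 23115 = -456 + 23115 = 22659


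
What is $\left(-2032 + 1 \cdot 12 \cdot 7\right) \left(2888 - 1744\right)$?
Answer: $-2228512$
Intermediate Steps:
$\left(-2032 + 1 \cdot 12 \cdot 7\right) \left(2888 - 1744\right) = \left(-2032 + 12 \cdot 7\right) 1144 = \left(-2032 + 84\right) 1144 = \left(-1948\right) 1144 = -2228512$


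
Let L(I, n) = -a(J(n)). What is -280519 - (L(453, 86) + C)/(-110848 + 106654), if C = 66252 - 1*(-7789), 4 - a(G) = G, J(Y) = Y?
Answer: -1176422563/4194 ≈ -2.8050e+5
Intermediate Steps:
a(G) = 4 - G
L(I, n) = -4 + n (L(I, n) = -(4 - n) = -4 + n)
C = 74041 (C = 66252 + 7789 = 74041)
-280519 - (L(453, 86) + C)/(-110848 + 106654) = -280519 - ((-4 + 86) + 74041)/(-110848 + 106654) = -280519 - (82 + 74041)/(-4194) = -280519 - 74123*(-1)/4194 = -280519 - 1*(-74123/4194) = -280519 + 74123/4194 = -1176422563/4194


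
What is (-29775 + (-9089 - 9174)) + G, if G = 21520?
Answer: -26518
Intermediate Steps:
(-29775 + (-9089 - 9174)) + G = (-29775 + (-9089 - 9174)) + 21520 = (-29775 - 18263) + 21520 = -48038 + 21520 = -26518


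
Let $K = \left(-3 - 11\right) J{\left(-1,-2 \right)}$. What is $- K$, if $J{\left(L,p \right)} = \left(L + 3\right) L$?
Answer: $-28$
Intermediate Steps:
$J{\left(L,p \right)} = L \left(3 + L\right)$ ($J{\left(L,p \right)} = \left(3 + L\right) L = L \left(3 + L\right)$)
$K = 28$ ($K = \left(-3 - 11\right) \left(- (3 - 1)\right) = - 14 \left(\left(-1\right) 2\right) = \left(-14\right) \left(-2\right) = 28$)
$- K = \left(-1\right) 28 = -28$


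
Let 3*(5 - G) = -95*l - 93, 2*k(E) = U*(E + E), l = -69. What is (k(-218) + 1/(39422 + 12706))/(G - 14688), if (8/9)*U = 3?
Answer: 38353175/877679136 ≈ 0.043698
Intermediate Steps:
U = 27/8 (U = (9/8)*3 = 27/8 ≈ 3.3750)
k(E) = 27*E/8 (k(E) = (27*(E + E)/8)/2 = (27*(2*E)/8)/2 = (27*E/4)/2 = 27*E/8)
G = -2149 (G = 5 - (-95*(-69) - 93)/3 = 5 - (6555 - 93)/3 = 5 - ⅓*6462 = 5 - 2154 = -2149)
(k(-218) + 1/(39422 + 12706))/(G - 14688) = ((27/8)*(-218) + 1/(39422 + 12706))/(-2149 - 14688) = (-2943/4 + 1/52128)/(-16837) = (-2943/4 + 1/52128)*(-1/16837) = -38353175/52128*(-1/16837) = 38353175/877679136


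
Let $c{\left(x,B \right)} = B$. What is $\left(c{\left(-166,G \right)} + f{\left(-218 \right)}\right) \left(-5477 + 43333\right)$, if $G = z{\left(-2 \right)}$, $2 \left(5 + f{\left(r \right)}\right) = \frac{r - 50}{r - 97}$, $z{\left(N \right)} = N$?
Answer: $- \frac{11199968}{45} \approx -2.4889 \cdot 10^{5}$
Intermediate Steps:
$f{\left(r \right)} = -5 + \frac{-50 + r}{2 \left(-97 + r\right)}$ ($f{\left(r \right)} = -5 + \frac{\left(r - 50\right) \frac{1}{r - 97}}{2} = -5 + \frac{\left(-50 + r\right) \frac{1}{-97 + r}}{2} = -5 + \frac{\frac{1}{-97 + r} \left(-50 + r\right)}{2} = -5 + \frac{-50 + r}{2 \left(-97 + r\right)}$)
$G = -2$
$\left(c{\left(-166,G \right)} + f{\left(-218 \right)}\right) \left(-5477 + 43333\right) = \left(-2 + \frac{920 - -1962}{2 \left(-97 - 218\right)}\right) \left(-5477 + 43333\right) = \left(-2 + \frac{920 + 1962}{2 \left(-315\right)}\right) 37856 = \left(-2 + \frac{1}{2} \left(- \frac{1}{315}\right) 2882\right) 37856 = \left(-2 - \frac{1441}{315}\right) 37856 = \left(- \frac{2071}{315}\right) 37856 = - \frac{11199968}{45}$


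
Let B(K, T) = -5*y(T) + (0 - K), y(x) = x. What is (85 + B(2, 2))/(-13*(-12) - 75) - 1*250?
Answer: -20177/81 ≈ -249.10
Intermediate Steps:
B(K, T) = -K - 5*T (B(K, T) = -5*T + (0 - K) = -5*T - K = -K - 5*T)
(85 + B(2, 2))/(-13*(-12) - 75) - 1*250 = (85 + (-1*2 - 5*2))/(-13*(-12) - 75) - 1*250 = (85 + (-2 - 10))/(156 - 75) - 250 = (85 - 12)/81 - 250 = 73*(1/81) - 250 = 73/81 - 250 = -20177/81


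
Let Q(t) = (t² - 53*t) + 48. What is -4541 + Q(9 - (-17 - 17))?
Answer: -4923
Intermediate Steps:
Q(t) = 48 + t² - 53*t
-4541 + Q(9 - (-17 - 17)) = -4541 + (48 + (9 - (-17 - 17))² - 53*(9 - (-17 - 17))) = -4541 + (48 + (9 - 1*(-34))² - 53*(9 - 1*(-34))) = -4541 + (48 + (9 + 34)² - 53*(9 + 34)) = -4541 + (48 + 43² - 53*43) = -4541 + (48 + 1849 - 2279) = -4541 - 382 = -4923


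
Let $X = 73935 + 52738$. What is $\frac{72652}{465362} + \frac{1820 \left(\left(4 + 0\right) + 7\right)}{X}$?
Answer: $\frac{9259797018}{29474400313} \approx 0.31416$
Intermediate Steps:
$X = 126673$
$\frac{72652}{465362} + \frac{1820 \left(\left(4 + 0\right) + 7\right)}{X} = \frac{72652}{465362} + \frac{1820 \left(\left(4 + 0\right) + 7\right)}{126673} = 72652 \cdot \frac{1}{465362} + 1820 \left(4 + 7\right) \frac{1}{126673} = \frac{36326}{232681} + 1820 \cdot 11 \cdot \frac{1}{126673} = \frac{36326}{232681} + 20020 \cdot \frac{1}{126673} = \frac{36326}{232681} + \frac{20020}{126673} = \frac{9259797018}{29474400313}$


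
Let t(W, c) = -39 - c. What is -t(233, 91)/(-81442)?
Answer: -65/40721 ≈ -0.0015962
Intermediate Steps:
-t(233, 91)/(-81442) = -(-39 - 1*91)/(-81442) = -(-39 - 91)*(-1)/81442 = -(-130)*(-1)/81442 = -1*65/40721 = -65/40721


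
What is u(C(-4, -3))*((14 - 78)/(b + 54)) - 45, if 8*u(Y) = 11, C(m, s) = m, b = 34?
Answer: -46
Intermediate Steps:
u(Y) = 11/8 (u(Y) = (⅛)*11 = 11/8)
u(C(-4, -3))*((14 - 78)/(b + 54)) - 45 = 11*((14 - 78)/(34 + 54))/8 - 45 = 11*(-64/88)/8 - 45 = 11*(-64*1/88)/8 - 45 = (11/8)*(-8/11) - 45 = -1 - 45 = -46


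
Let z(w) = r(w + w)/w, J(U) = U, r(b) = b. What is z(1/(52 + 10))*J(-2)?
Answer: -4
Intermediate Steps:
z(w) = 2 (z(w) = (w + w)/w = (2*w)/w = 2)
z(1/(52 + 10))*J(-2) = 2*(-2) = -4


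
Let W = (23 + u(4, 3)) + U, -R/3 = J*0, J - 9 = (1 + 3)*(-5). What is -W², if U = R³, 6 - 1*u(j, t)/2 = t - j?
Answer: -1369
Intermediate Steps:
u(j, t) = 12 - 2*t + 2*j (u(j, t) = 12 - 2*(t - j) = 12 + (-2*t + 2*j) = 12 - 2*t + 2*j)
J = -11 (J = 9 + (1 + 3)*(-5) = 9 + 4*(-5) = 9 - 20 = -11)
R = 0 (R = -(-33)*0 = -3*0 = 0)
U = 0 (U = 0³ = 0)
W = 37 (W = (23 + (12 - 2*3 + 2*4)) + 0 = (23 + (12 - 6 + 8)) + 0 = (23 + 14) + 0 = 37 + 0 = 37)
-W² = -1*37² = -1*1369 = -1369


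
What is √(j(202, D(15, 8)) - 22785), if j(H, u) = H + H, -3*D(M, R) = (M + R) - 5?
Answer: I*√22381 ≈ 149.6*I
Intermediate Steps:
D(M, R) = 5/3 - M/3 - R/3 (D(M, R) = -((M + R) - 5)/3 = -(-5 + M + R)/3 = 5/3 - M/3 - R/3)
j(H, u) = 2*H
√(j(202, D(15, 8)) - 22785) = √(2*202 - 22785) = √(404 - 22785) = √(-22381) = I*√22381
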